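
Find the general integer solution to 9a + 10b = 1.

Step 1: Compute gcd(9, 10) = 1.
Since 1 divides 1, solutions exist.

Step 2: Find a particular solution using extended Euclidean algorithm.
We get a₀ = -1, b₀ = 1.
Check: 9*-1 + 10*1 = 1 = 1 ✓

Step 3: Write the general solution.
a = -1 + (10/1)t = -1 + 10t
b = 1 - (9/1)t = 1 - 9t
for any integer t.

a = -1 + 10t, b = 1 - 9t for integer t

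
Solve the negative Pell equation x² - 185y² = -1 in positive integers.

We need x² = 185y² - 1. Try successive y:
y = 1: x² = 185·1² - 1 = 184, not a perfect square
y = 2: x² = 185·2² - 1 = 739, not a perfect square
y = 3: x² = 185·3² - 1 = 1664, not a perfect square
...
y = 5: x² = 185·5² - 1 = 4624 = 68² ✓
Check: 68² - 185·5² = 4624 - 4625 = -1 ✓

x = 68, y = 5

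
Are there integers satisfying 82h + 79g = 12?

Step 1: Compute gcd(82, 79).
gcd(82, 79) = 1

Step 2: Check divisibility.
Does 1 divide 12? 12 = 1 x 12, so yes.

By the theorem on linear Diophantine equations, 82h + 79g = 12 has integer solutions if and only if gcd(82, 79) divides 12. Since 1 | 12, solutions exist.

Yes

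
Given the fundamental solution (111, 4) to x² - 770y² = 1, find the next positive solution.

Solutions to x² - Dy² = 1 are generated by powers of (x₀ + y₀√D).
The next solution satisfies x₁ + y₁√770 = (x₀ + y₀√770)², giving:
x₁ = x₀² + 770y₀² = 111² + 770·4² = 12321 + 12320 = 24641
y₁ = 2x₀y₀ = 2·111·4 = 888

Verify: 24641² - 770·888² = 607178881 - 607178880 = 1 ✓

x = 24641, y = 888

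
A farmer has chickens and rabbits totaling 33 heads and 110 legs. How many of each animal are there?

Let c = chickens, r = rabbits.
Heads: c + r = 33
Legs: 2c + 4r = 110
From the first equation, c = 33 - r. Substitute:
2(33 - r) + 4r = 110
66 + 2r = 110
r = (110 - 66)/2 = 22
c = 33 - 22 = 11

Chickens: 11, Rabbits: 22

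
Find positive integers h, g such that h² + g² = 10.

Search for h with 10 - h² a perfect square.
h = 1: 10 - 1² = 10 - 1 = 9 = 3² ✓
So h = 1, g = 3.

h = 1, g = 3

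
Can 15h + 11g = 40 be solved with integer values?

Step 1: Compute gcd(15, 11).
gcd(15, 11) = 1

Step 2: Check divisibility.
Does 1 divide 40? 40 = 1 x 40, so yes.

By the theorem on linear Diophantine equations, 15h + 11g = 40 has integer solutions if and only if gcd(15, 11) divides 40. Since 1 | 40, solutions exist.

Yes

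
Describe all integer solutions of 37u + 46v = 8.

Step 1: Compute gcd(37, 46) = 1.
Since 1 divides 8, solutions exist.

Step 2: Find a particular solution using extended Euclidean algorithm.
We get u₀ = 40, v₀ = -32.
Check: 37*40 + 46*-32 = 8 = 8 ✓

Step 3: Write the general solution.
u = 40 + (46/1)t = 40 + 46t
v = -32 - (37/1)t = -32 - 37t
for any integer t.

u = 40 + 46t, v = -32 - 37t for integer t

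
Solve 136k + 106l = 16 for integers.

Step 1: Check solvability.
gcd(136, 106) = 2
Since 2 divides 16, solutions exist.

Step 2: Apply extended Euclidean algorithm to find gcd.
We find integers such that 136*x0 + 106*y0 = 2

Step 3: Scale the particular solution.
Multiply by 16/2 = 8:
k = -56, l = 72

Step 4: Verify.
136*(-56) + 106*(72) = 16 = 16 ✓

k = -56, l = 72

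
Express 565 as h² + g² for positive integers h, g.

We need to find integers h, g > 0 such that h² + g² = 565.
Trying h = 6: g² = 565 - 6² = 565 - 36 = 529
g = 23
Check: 6² + 23² = 36 + 529 = 565 ✓

565 = 6² + 23²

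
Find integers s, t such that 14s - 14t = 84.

Step 1: Check solvability.
gcd(14, 14) = 14
Since 14 divides 84, solutions exist.

Step 2: Apply extended Euclidean algorithm to find gcd.
We find integers such that 14*x0 + 14*y0 = 14

Step 3: Scale the particular solution.
Multiply by 84/14 = 6:
s = 0, t = -6

Step 4: Verify.
14*(0) - 14*(-6) = 84 = 84 ✓

s = 0, t = -6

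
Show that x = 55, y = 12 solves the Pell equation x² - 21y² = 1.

Compute x² = 55² = 3025
Compute 21y² = 21·12² = 21·144 = 3024
x² - 21y² = 3025 - 3024 = 1
Since this equals 1, (55, 12) is a solution.

Yes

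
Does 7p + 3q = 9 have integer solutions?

Step 1: Compute gcd(7, 3).
gcd(7, 3) = 1

Step 2: Check divisibility.
Does 1 divide 9? 9 = 1 x 9, so yes.

By the theorem on linear Diophantine equations, 7p + 3q = 9 has integer solutions if and only if gcd(7, 3) divides 9. Since 1 | 9, solutions exist.

Yes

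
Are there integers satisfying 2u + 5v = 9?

Step 1: Compute gcd(2, 5).
gcd(2, 5) = 1

Step 2: Check divisibility.
Does 1 divide 9? 9 = 1 x 9, so yes.

By the theorem on linear Diophantine equations, 2u + 5v = 9 has integer solutions if and only if gcd(2, 5) divides 9. Since 1 | 9, solutions exist.

Yes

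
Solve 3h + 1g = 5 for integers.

Step 1: Check solvability.
gcd(3, 1) = 1
Since 1 divides 5, solutions exist.

Step 2: Apply extended Euclidean algorithm to find gcd.
We find integers such that 3*x0 + 1*y0 = 1

Step 3: Scale the particular solution.
Multiply by 5/1 = 5:
h = 0, g = 5

Step 4: Verify.
3*(0) + 1*(5) = 5 = 5 ✓

h = 0, g = 5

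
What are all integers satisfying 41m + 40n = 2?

Step 1: Compute gcd(41, 40) = 1.
Since 1 divides 2, solutions exist.

Step 2: Find a particular solution using extended Euclidean algorithm.
We get m₀ = 2, n₀ = -2.
Check: 41*2 + 40*-2 = 2 = 2 ✓

Step 3: Write the general solution.
m = 2 + (40/1)t = 2 + 40t
n = -2 - (41/1)t = -2 - 41t
for any integer t.

m = 2 + 40t, n = -2 - 41t for integer t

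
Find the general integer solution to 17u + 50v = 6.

Step 1: Compute gcd(17, 50) = 1.
Since 1 divides 6, solutions exist.

Step 2: Find a particular solution using extended Euclidean algorithm.
We get u₀ = 18, v₀ = -6.
Check: 17*18 + 50*-6 = 6 = 6 ✓

Step 3: Write the general solution.
u = 18 + (50/1)t = 18 + 50t
v = -6 - (17/1)t = -6 - 17t
for any integer t.

u = 18 + 50t, v = -6 - 17t for integer t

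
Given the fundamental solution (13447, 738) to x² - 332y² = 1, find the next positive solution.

Solutions to x² - Dy² = 1 are generated by powers of (x₀ + y₀√D).
The next solution satisfies x₁ + y₁√332 = (x₀ + y₀√332)², giving:
x₁ = x₀² + 332y₀² = 13447² + 332·738² = 180821809 + 180821808 = 361643617
y₁ = 2x₀y₀ = 2·13447·738 = 19847772

Verify: 361643617² - 332·19847772² = 130786105716842689 - 130786105716842688 = 1 ✓

x = 361643617, y = 19847772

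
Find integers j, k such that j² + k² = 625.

We need to find integers j, k > 0 such that j² + k² = 625.
Trying j = 7: k² = 625 - 7² = 625 - 49 = 576
k = 24
Check: 7² + 24² = 49 + 576 = 625 ✓

625 = 7² + 24²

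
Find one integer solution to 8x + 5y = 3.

Step 1: Check solvability.
gcd(8, 5) = 1
Since 1 divides 3, solutions exist.

Step 2: Apply extended Euclidean algorithm to find gcd.
We find integers such that 8*x0 + 5*y0 = 1

Step 3: Scale the particular solution.
Multiply by 3/1 = 3:
x = 6, y = -9

Step 4: Verify.
8*(6) + 5*(-9) = 3 = 3 ✓

x = 6, y = -9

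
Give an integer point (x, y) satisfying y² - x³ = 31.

Try small integer x values and check whether x³ + 31 is a perfect square.
x = -3: x³ + 31 = -3³ + 31 = -27 + 31 = 4
Is 4 a perfect square? 2² = 4 ✓
So (x, y) = (-3, -2) is a solution.

x = -3, y = -2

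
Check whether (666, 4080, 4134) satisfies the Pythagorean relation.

Compute a² + b²:
666² + 4080² = 443556 + 16646400 = 17089956
Compute c²:
4134² = 17089956
Since 17089956 = 17089956, it is a Pythagorean triple.

Yes, it is a Pythagorean triple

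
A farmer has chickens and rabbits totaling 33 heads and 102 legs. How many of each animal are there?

Let c = chickens, r = rabbits.
Heads: c + r = 33
Legs: 2c + 4r = 102
From the first equation, c = 33 - r. Substitute:
2(33 - r) + 4r = 102
66 + 2r = 102
r = (102 - 66)/2 = 18
c = 33 - 18 = 15

Chickens: 15, Rabbits: 18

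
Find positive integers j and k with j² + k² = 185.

We need to find integers j, k > 0 such that j² + k² = 185.
Trying j = 4: k² = 185 - 4² = 185 - 16 = 169
k = 13
Check: 4² + 13² = 16 + 169 = 185 ✓

185 = 4² + 13²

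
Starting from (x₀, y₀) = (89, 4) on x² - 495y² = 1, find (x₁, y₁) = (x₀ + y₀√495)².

Solutions to x² - Dy² = 1 are generated by powers of (x₀ + y₀√D).
The next solution satisfies x₁ + y₁√495 = (x₀ + y₀√495)², giving:
x₁ = x₀² + 495y₀² = 89² + 495·4² = 7921 + 7920 = 15841
y₁ = 2x₀y₀ = 2·89·4 = 712

Verify: 15841² - 495·712² = 250937281 - 250937280 = 1 ✓

x = 15841, y = 712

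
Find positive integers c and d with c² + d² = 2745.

We need to find integers c, d > 0 such that c² + d² = 2745.
Trying c = 12: d² = 2745 - 12² = 2745 - 144 = 2601
d = 51
Check: 12² + 51² = 144 + 2601 = 2745 ✓

2745 = 12² + 51²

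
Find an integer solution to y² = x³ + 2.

Try small integer x values and check whether x³ + 2 is a perfect square.
x = -1: x³ + 2 = -1³ + 2 = -1 + 2 = 1
Is 1 a perfect square? 1² = 1 ✓
So (x, y) = (-1, 1) is a solution.

x = -1, y = 1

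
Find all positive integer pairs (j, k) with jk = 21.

The positive divisors of 21 are: 1, 3, 7, 21.
Each divisor d gives the pair (d, 21/d):
(1, 21), (3, 7), (7, 3), (21, 1)

(1, 21), (3, 7), (7, 3), (21, 1)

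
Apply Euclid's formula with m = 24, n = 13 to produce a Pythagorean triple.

a = m² - n² = 24² - 13² = 576 - 169 = 407
b = 2mn = 2·24·13 = 624
c = m² + n² = 576 + 169 = 745
Verify: 407² + 624² = 165649 + 389376 = 555025 = 745² ✓

(407, 624, 745)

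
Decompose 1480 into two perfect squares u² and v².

We need to find integers u, v > 0 such that u² + v² = 1480.
Trying u = 6: v² = 1480 - 6² = 1480 - 36 = 1444
v = 38
Check: 6² + 38² = 36 + 1444 = 1480 ✓

1480 = 6² + 38²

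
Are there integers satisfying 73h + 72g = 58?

Step 1: Compute gcd(73, 72).
gcd(73, 72) = 1

Step 2: Check divisibility.
Does 1 divide 58? 58 = 1 x 58, so yes.

By the theorem on linear Diophantine equations, 73h + 72g = 58 has integer solutions if and only if gcd(73, 72) divides 58. Since 1 | 58, solutions exist.

Yes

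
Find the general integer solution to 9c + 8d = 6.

Step 1: Compute gcd(9, 8) = 1.
Since 1 divides 6, solutions exist.

Step 2: Find a particular solution using extended Euclidean algorithm.
We get c₀ = 6, d₀ = -6.
Check: 9*6 + 8*-6 = 6 = 6 ✓

Step 3: Write the general solution.
c = 6 + (8/1)t = 6 + 8t
d = -6 - (9/1)t = -6 - 9t
for any integer t.

c = 6 + 8t, d = -6 - 9t for integer t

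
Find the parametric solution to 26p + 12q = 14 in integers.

Step 1: Compute gcd(26, 12) = 2.
Since 2 divides 14, solutions exist.

Step 2: Find a particular solution using extended Euclidean algorithm.
We get p₀ = 7, q₀ = -14.
Check: 26*7 + 12*-14 = 14 = 14 ✓

Step 3: Write the general solution.
p = 7 + (12/2)t = 7 + 6t
q = -14 - (26/2)t = -14 - 13t
for any integer t.

p = 7 + 6t, q = -14 - 13t for integer t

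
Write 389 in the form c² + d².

We need to find integers c, d > 0 such that c² + d² = 389.
Trying c = 10: d² = 389 - 10² = 389 - 100 = 289
d = 17
Check: 10² + 17² = 100 + 289 = 389 ✓

389 = 10² + 17²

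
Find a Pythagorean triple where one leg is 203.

We need the other leg and hypotenuse such that 203² + x² = c².
Take x = 396, c = 445: 203² + 396² = 41209 + 156816 = 198025 = 445² ✓
Triple: (203, 396, 445)

(203, 396, 445)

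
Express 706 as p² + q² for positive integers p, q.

We need to find integers p, q > 0 such that p² + q² = 706.
Trying p = 9: q² = 706 - 9² = 706 - 81 = 625
q = 25
Check: 9² + 25² = 81 + 625 = 706 ✓

706 = 9² + 25²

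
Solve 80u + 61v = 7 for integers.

Step 1: Check solvability.
gcd(80, 61) = 1
Since 1 divides 7, solutions exist.

Step 2: Apply extended Euclidean algorithm to find gcd.
We find integers such that 80*x0 + 61*y0 = 1

Step 3: Scale the particular solution.
Multiply by 7/1 = 7:
u = -112, v = 147

Step 4: Verify.
80*(-112) + 61*(147) = 7 = 7 ✓

u = -112, v = 147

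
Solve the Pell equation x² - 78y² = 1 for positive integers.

We seek the smallest positive integers (x, y) with x² - 78y² = 1, i.e., x² = 78y² + 1.
Try successive y values:
y = 1: x² = 78·1² + 1 = 79, not a perfect square
y = 2: x² = 78·2² + 1 = 313, not a perfect square
y = 3: x² = 78·3² + 1 = 703, not a perfect square
... continuing the search (or via continued fractions) ...
y = 6: x² = 78·6² + 1 = 2809, x = 53 ✓

Verify: 53² - 78·6² = 2809 - 2808 = 1 ✓

x = 53, y = 6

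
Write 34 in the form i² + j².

We need to find integers i, j > 0 such that i² + j² = 34.
Trying i = 3: j² = 34 - 3² = 34 - 9 = 25
j = 5
Check: 3² + 5² = 9 + 25 = 34 ✓

34 = 3² + 5²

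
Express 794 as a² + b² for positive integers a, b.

We need to find integers a, b > 0 such that a² + b² = 794.
Trying a = 13: b² = 794 - 13² = 794 - 169 = 625
b = 25
Check: 13² + 25² = 169 + 625 = 794 ✓

794 = 13² + 25²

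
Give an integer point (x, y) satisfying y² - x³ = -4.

Try small integer x values and check whether x³ - 4 is a perfect square.
x = 5: x³ - 4 = 5³ - 4 = 125 - 4 = 121
Is 121 a perfect square? 11² = 121 ✓
So (x, y) = (5, 11) is a solution.

x = 5, y = 11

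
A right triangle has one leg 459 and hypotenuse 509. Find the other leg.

b² = c² - a² = 259081 - 210681 = 48400
b = 220

220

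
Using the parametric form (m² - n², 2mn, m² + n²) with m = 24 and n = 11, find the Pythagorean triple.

a = m² - n² = 24² - 11² = 576 - 121 = 455
b = 2mn = 2·24·11 = 528
c = m² + n² = 576 + 121 = 697
Verify: 455² + 528² = 207025 + 278784 = 485809 = 697² ✓

(455, 528, 697)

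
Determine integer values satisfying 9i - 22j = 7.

Step 1: Check solvability.
gcd(9, 22) = 1
Since 1 divides 7, solutions exist.

Step 2: Apply extended Euclidean algorithm to find gcd.
We find integers such that 9*x0 + 22*y0 = 1

Step 3: Scale the particular solution.
Multiply by 7/1 = 7:
i = 35, j = 14

Step 4: Verify.
9*(35) - 22*(14) = 7 = 7 ✓

i = 35, j = 14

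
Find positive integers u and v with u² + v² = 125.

We need to find integers u, v > 0 such that u² + v² = 125.
Trying u = 2: v² = 125 - 2² = 125 - 4 = 121
v = 11
Check: 2² + 11² = 4 + 121 = 125 ✓

125 = 2² + 11²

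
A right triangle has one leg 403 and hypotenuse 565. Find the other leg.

b² = c² - a² = 319225 - 162409 = 156816
b = 396

396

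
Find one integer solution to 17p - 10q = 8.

Step 1: Check solvability.
gcd(17, 10) = 1
Since 1 divides 8, solutions exist.

Step 2: Apply extended Euclidean algorithm to find gcd.
We find integers such that 17*x0 + 10*y0 = 1

Step 3: Scale the particular solution.
Multiply by 8/1 = 8:
p = 24, q = 40

Step 4: Verify.
17*(24) - 10*(40) = 8 = 8 ✓

p = 24, q = 40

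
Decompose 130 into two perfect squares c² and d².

We need to find integers c, d > 0 such that c² + d² = 130.
Trying c = 3: d² = 130 - 3² = 130 - 9 = 121
d = 11
Check: 3² + 11² = 9 + 121 = 130 ✓

130 = 3² + 11²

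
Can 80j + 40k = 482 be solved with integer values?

Step 1: Compute gcd(80, 40).
gcd(80, 40) = 40

Step 2: Check divisibility.
Does 40 divide 482? 482 = 40 x 12 + 2, so no.

By the theorem on linear Diophantine equations, 80j + 40k = 482 has integer solutions if and only if gcd(80, 40) divides 482. Since 40 does not divide 482, no solutions exist.

No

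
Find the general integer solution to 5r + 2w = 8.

Step 1: Compute gcd(5, 2) = 1.
Since 1 divides 8, solutions exist.

Step 2: Find a particular solution using extended Euclidean algorithm.
We get r₀ = 8, w₀ = -16.
Check: 5*8 + 2*-16 = 8 = 8 ✓

Step 3: Write the general solution.
r = 8 + (2/1)t = 8 + 2t
w = -16 - (5/1)t = -16 - 5t
for any integer t.

r = 8 + 2t, w = -16 - 5t for integer t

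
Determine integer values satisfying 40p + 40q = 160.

Step 1: Check solvability.
gcd(40, 40) = 40
Since 40 divides 160, solutions exist.

Step 2: Apply extended Euclidean algorithm to find gcd.
We find integers such that 40*x0 + 40*y0 = 40

Step 3: Scale the particular solution.
Multiply by 160/40 = 4:
p = 0, q = 4

Step 4: Verify.
40*(0) + 40*(4) = 160 = 160 ✓

p = 0, q = 4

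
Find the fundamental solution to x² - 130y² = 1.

We seek the smallest positive integers (x, y) with x² - 130y² = 1, i.e., x² = 130y² + 1.
Try successive y values:
y = 1: x² = 130·1² + 1 = 131, not a perfect square
y = 2: x² = 130·2² + 1 = 521, not a perfect square
y = 3: x² = 130·3² + 1 = 1171, not a perfect square
... continuing the search (or via continued fractions) ...
y = 570: x² = 130·570² + 1 = 42237001, x = 6499 ✓

Verify: 6499² - 130·570² = 42237001 - 42237000 = 1 ✓

x = 6499, y = 570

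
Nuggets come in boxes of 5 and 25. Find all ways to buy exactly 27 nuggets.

We need non-negative integers (x, y) with 5x + 25y = 27.
For each x in 0..5, check if 27 - 5x is a non-negative multiple of 25.
No x yields an integer y ≥ 0.

No solution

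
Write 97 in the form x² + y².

We need to find integers x, y > 0 such that x² + y² = 97.
Trying x = 4: y² = 97 - 4² = 97 - 16 = 81
y = 9
Check: 4² + 9² = 16 + 81 = 97 ✓

97 = 4² + 9²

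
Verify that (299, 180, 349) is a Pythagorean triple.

Compute a² + b²:
299² + 180² = 89401 + 32400 = 121801
Compute c²:
349² = 121801
Since 121801 = 121801, it is a Pythagorean triple.

Yes, it is a Pythagorean triple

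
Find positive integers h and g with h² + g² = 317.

We need to find integers h, g > 0 such that h² + g² = 317.
Trying h = 11: g² = 317 - 11² = 317 - 121 = 196
g = 14
Check: 11² + 14² = 121 + 196 = 317 ✓

317 = 11² + 14²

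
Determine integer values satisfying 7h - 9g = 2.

Step 1: Check solvability.
gcd(7, 9) = 1
Since 1 divides 2, solutions exist.

Step 2: Apply extended Euclidean algorithm to find gcd.
We find integers such that 7*x0 + 9*y0 = 1

Step 3: Scale the particular solution.
Multiply by 2/1 = 2:
h = 8, g = 6

Step 4: Verify.
7*(8) - 9*(6) = 2 = 2 ✓

h = 8, g = 6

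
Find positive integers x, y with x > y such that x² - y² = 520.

Factor: x² - y² = (x+y)(x-y) = 520.
We need two factors of 520 with the same parity.
Use x+y = 260 and x-y = 2 (product 260·2 = 520).
Adding: 2x = 262, so x = 131.
Subtracting: 2y = 258, so y = 129.
Check: 131² - 129² = 17161 - 16641 = 520 ✓

x = 131, y = 129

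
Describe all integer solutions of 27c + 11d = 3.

Step 1: Compute gcd(27, 11) = 1.
Since 1 divides 3, solutions exist.

Step 2: Find a particular solution using extended Euclidean algorithm.
We get c₀ = -6, d₀ = 15.
Check: 27*-6 + 11*15 = 3 = 3 ✓

Step 3: Write the general solution.
c = -6 + (11/1)t = -6 + 11t
d = 15 - (27/1)t = 15 - 27t
for any integer t.

c = -6 + 11t, d = 15 - 27t for integer t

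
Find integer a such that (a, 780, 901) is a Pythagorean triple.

a² = c² - b² = 901² - 780² = 811801 - 608400 = 203401
a = sqrt(203401) = 451

451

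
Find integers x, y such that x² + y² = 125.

We need to find integers x, y > 0 such that x² + y² = 125.
Trying x = 2: y² = 125 - 2² = 125 - 4 = 121
y = 11
Check: 2² + 11² = 4 + 121 = 125 ✓

125 = 2² + 11²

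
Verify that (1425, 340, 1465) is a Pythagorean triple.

Compute a² + b²:
1425² + 340² = 2030625 + 115600 = 2146225
Compute c²:
1465² = 2146225
Since 2146225 = 2146225, it is a Pythagorean triple.

Yes, it is a Pythagorean triple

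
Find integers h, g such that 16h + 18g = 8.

Step 1: Check solvability.
gcd(16, 18) = 2
Since 2 divides 8, solutions exist.

Step 2: Apply extended Euclidean algorithm to find gcd.
We find integers such that 16*x0 + 18*y0 = 2

Step 3: Scale the particular solution.
Multiply by 8/2 = 4:
h = -4, g = 4

Step 4: Verify.
16*(-4) + 18*(4) = 8 = 8 ✓

h = -4, g = 4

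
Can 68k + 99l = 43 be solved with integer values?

Step 1: Compute gcd(68, 99).
gcd(68, 99) = 1

Step 2: Check divisibility.
Does 1 divide 43? 43 = 1 x 43, so yes.

By the theorem on linear Diophantine equations, 68k + 99l = 43 has integer solutions if and only if gcd(68, 99) divides 43. Since 1 | 43, solutions exist.

Yes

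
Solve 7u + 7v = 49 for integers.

Step 1: Check solvability.
gcd(7, 7) = 7
Since 7 divides 49, solutions exist.

Step 2: Apply extended Euclidean algorithm to find gcd.
We find integers such that 7*x0 + 7*y0 = 7

Step 3: Scale the particular solution.
Multiply by 49/7 = 7:
u = 0, v = 7

Step 4: Verify.
7*(0) + 7*(7) = 49 = 49 ✓

u = 0, v = 7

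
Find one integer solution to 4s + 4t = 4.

Step 1: Check solvability.
gcd(4, 4) = 4
Since 4 divides 4, solutions exist.

Step 2: Apply extended Euclidean algorithm to find gcd.
We find integers such that 4*x0 + 4*y0 = 4

Step 3: Scale the particular solution.
Multiply by 4/4 = 1:
s = 0, t = 1

Step 4: Verify.
4*(0) + 4*(1) = 4 = 4 ✓

s = 0, t = 1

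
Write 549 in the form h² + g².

We need to find integers h, g > 0 such that h² + g² = 549.
Trying h = 15: g² = 549 - 15² = 549 - 225 = 324
g = 18
Check: 15² + 18² = 225 + 324 = 549 ✓

549 = 15² + 18²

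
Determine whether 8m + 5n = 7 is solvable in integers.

Step 1: Compute gcd(8, 5).
gcd(8, 5) = 1

Step 2: Check divisibility.
Does 1 divide 7? 7 = 1 x 7, so yes.

By the theorem on linear Diophantine equations, 8m + 5n = 7 has integer solutions if and only if gcd(8, 5) divides 7. Since 1 | 7, solutions exist.

Yes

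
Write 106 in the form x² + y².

We need to find integers x, y > 0 such that x² + y² = 106.
Trying x = 5: y² = 106 - 5² = 106 - 25 = 81
y = 9
Check: 5² + 9² = 25 + 81 = 106 ✓

106 = 5² + 9²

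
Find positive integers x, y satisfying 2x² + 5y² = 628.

Try small values of x and check whether (628 - 2x²)/5 is a perfect square.
x = 8: 2·8² = 128, so 5y² = 628 - 128 = 500, giving y² = 100, y = 10.
Check: 2·8² + 5·10² = 128 + 500 = 628 ✓

x = 8, y = 10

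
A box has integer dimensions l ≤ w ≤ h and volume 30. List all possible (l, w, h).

Iterate l from 1 to ⌊30^(1/3)⌋. For each l dividing 30, iterate w ≥ l with w dividing 30/l, and set h = 30/(l·w).
Triples found (5): (1×1×30), (1×2×15), (1×3×10), (1×5×6), (2×3×5)

(1×1×30), (1×2×15), (1×3×10), (1×5×6), (2×3×5)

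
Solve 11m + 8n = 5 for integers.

Step 1: Check solvability.
gcd(11, 8) = 1
Since 1 divides 5, solutions exist.

Step 2: Apply extended Euclidean algorithm to find gcd.
We find integers such that 11*x0 + 8*y0 = 1

Step 3: Scale the particular solution.
Multiply by 5/1 = 5:
m = 15, n = -20

Step 4: Verify.
11*(15) + 8*(-20) = 5 = 5 ✓

m = 15, n = -20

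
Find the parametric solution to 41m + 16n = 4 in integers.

Step 1: Compute gcd(41, 16) = 1.
Since 1 divides 4, solutions exist.

Step 2: Find a particular solution using extended Euclidean algorithm.
We get m₀ = -28, n₀ = 72.
Check: 41*-28 + 16*72 = 4 = 4 ✓

Step 3: Write the general solution.
m = -28 + (16/1)t = -28 + 16t
n = 72 - (41/1)t = 72 - 41t
for any integer t.

m = -28 + 16t, n = 72 - 41t for integer t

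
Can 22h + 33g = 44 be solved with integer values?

Step 1: Compute gcd(22, 33).
gcd(22, 33) = 11

Step 2: Check divisibility.
Does 11 divide 44? 44 = 11 x 4, so yes.

By the theorem on linear Diophantine equations, 22h + 33g = 44 has integer solutions if and only if gcd(22, 33) divides 44. Since 11 | 44, solutions exist.

Yes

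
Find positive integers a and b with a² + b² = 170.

We need to find integers a, b > 0 such that a² + b² = 170.
Trying a = 1: b² = 170 - 1² = 170 - 1 = 169
b = 13
Check: 1² + 13² = 1 + 169 = 170 ✓

170 = 1² + 13²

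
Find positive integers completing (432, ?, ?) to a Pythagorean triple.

We need the other leg and hypotenuse such that 432² + x² = c².
Take x = 665, c = 793: 432² + 665² = 186624 + 442225 = 628849 = 793² ✓
Triple: (665, 432, 793)

(665, 432, 793)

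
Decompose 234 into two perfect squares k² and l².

We need to find integers k, l > 0 such that k² + l² = 234.
Trying k = 3: l² = 234 - 3² = 234 - 9 = 225
l = 15
Check: 3² + 15² = 9 + 225 = 234 ✓

234 = 3² + 15²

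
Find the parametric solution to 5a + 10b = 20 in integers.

Step 1: Compute gcd(5, 10) = 5.
Since 5 divides 20, solutions exist.

Step 2: Find a particular solution using extended Euclidean algorithm.
We get a₀ = 4, b₀ = 0.
Check: 5*4 + 10*0 = 20 = 20 ✓

Step 3: Write the general solution.
a = 4 + (10/5)t = 4 + 2t
b = 0 - (5/5)t = 0 - 1t
for any integer t.

a = 4 + 2t, b = 0 - 1t for integer t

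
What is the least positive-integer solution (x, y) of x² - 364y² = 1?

We seek the smallest positive integers (x, y) with x² - 364y² = 1, i.e., x² = 364y² + 1.
Try successive y values:
y = 1: x² = 364·1² + 1 = 365, not a perfect square
y = 2: x² = 364·2² + 1 = 1457, not a perfect square
y = 3: x² = 364·3² + 1 = 3277, not a perfect square
... continuing the search (or via continued fractions) ...
y = 259710: x² = 364·259710² + 1 = 24551539412401, x = 4954951 ✓

Verify: 4954951² - 364·259710² = 24551539412401 - 24551539412400 = 1 ✓

x = 4954951, y = 259710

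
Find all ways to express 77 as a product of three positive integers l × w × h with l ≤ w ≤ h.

Iterate l from 1 to ⌊77^(1/3)⌋. For each l dividing 77, iterate w ≥ l with w dividing 77/l, and set h = 77/(l·w).
Triples found (2): (1×1×77), (1×7×11)

(1×1×77), (1×7×11)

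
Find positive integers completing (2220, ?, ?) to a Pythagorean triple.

We need the other leg and hypotenuse such that 2220² + x² = c².
Take x = 8064, c = 8364: 2220² + 8064² = 4928400 + 65028096 = 69956496 = 8364² ✓
Triple: (2220, 8064, 8364)

(2220, 8064, 8364)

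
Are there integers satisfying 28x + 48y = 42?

Step 1: Compute gcd(28, 48).
gcd(28, 48) = 4

Step 2: Check divisibility.
Does 4 divide 42? 42 = 4 x 10 + 2, so no.

By the theorem on linear Diophantine equations, 28x + 48y = 42 has integer solutions if and only if gcd(28, 48) divides 42. Since 4 does not divide 42, no solutions exist.

No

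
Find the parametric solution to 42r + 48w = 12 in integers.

Step 1: Compute gcd(42, 48) = 6.
Since 6 divides 12, solutions exist.

Step 2: Find a particular solution using extended Euclidean algorithm.
We get r₀ = -2, w₀ = 2.
Check: 42*-2 + 48*2 = 12 = 12 ✓

Step 3: Write the general solution.
r = -2 + (48/6)t = -2 + 8t
w = 2 - (42/6)t = 2 - 7t
for any integer t.

r = -2 + 8t, w = 2 - 7t for integer t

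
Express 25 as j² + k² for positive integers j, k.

We need to find integers j, k > 0 such that j² + k² = 25.
Trying j = 3: k² = 25 - 3² = 25 - 9 = 16
k = 4
Check: 3² + 4² = 9 + 16 = 25 ✓

25 = 3² + 4²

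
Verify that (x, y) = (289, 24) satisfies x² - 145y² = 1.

Compute x² = 289² = 83521
Compute 145y² = 145·24² = 145·576 = 83520
x² - 145y² = 83521 - 83520 = 1
Since this equals 1, (289, 24) is a solution.

Yes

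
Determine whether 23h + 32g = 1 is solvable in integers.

Step 1: Compute gcd(23, 32).
gcd(23, 32) = 1

Step 2: Check divisibility.
Does 1 divide 1? 1 = 1 x 1, so yes.

By the theorem on linear Diophantine equations, 23h + 32g = 1 has integer solutions if and only if gcd(23, 32) divides 1. Since 1 | 1, solutions exist.

Yes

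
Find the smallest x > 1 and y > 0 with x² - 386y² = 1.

We seek the smallest positive integers (x, y) with x² - 386y² = 1, i.e., x² = 386y² + 1.
Try successive y values:
y = 1: x² = 386·1² + 1 = 387, not a perfect square
y = 2: x² = 386·2² + 1 = 1545, not a perfect square
y = 3: x² = 386·3² + 1 = 3475, not a perfect square
... continuing the search (or via continued fractions) ...
y = 5678: x² = 386·5678² + 1 = 12444518025, x = 111555 ✓

Verify: 111555² - 386·5678² = 12444518025 - 12444518024 = 1 ✓

x = 111555, y = 5678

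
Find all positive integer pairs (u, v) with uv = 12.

The positive divisors of 12 are: 1, 2, 3, 4, 6, 12.
Each divisor d gives the pair (d, 12/d):
(1, 12), (2, 6), (3, 4), (4, 3), (6, 2), (12, 1)

(1, 12), (2, 6), (3, 4), (4, 3), (6, 2), (12, 1)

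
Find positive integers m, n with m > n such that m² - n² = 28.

Factor: m² - n² = (m+n)(m-n) = 28.
We need two factors of 28 with the same parity.
Use m+n = 14 and m-n = 2 (product 14·2 = 28).
Adding: 2m = 16, so m = 8.
Subtracting: 2n = 12, so n = 6.
Check: 8² - 6² = 64 - 36 = 28 ✓

m = 8, n = 6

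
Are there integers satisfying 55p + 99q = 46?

Step 1: Compute gcd(55, 99).
gcd(55, 99) = 11

Step 2: Check divisibility.
Does 11 divide 46? 46 = 11 x 4 + 2, so no.

By the theorem on linear Diophantine equations, 55p + 99q = 46 has integer solutions if and only if gcd(55, 99) divides 46. Since 11 does not divide 46, no solutions exist.

No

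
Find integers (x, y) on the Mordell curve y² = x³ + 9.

Try small integer x values and check whether x³ + 9 is a perfect square.
x = 3: x³ + 9 = 3³ + 9 = 27 + 9 = 36
Is 36 a perfect square? 6² = 36 ✓
So (x, y) = (3, -6) is a solution.

x = 3, y = -6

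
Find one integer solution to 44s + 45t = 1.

Step 1: Check solvability.
gcd(44, 45) = 1
Since 1 divides 1, solutions exist.

Step 2: Apply extended Euclidean algorithm to find gcd.
We find integers such that 44*x0 + 45*y0 = 1

Step 3: Scale the particular solution.
Multiply by 1/1 = 1:
s = -1, t = 1

Step 4: Verify.
44*(-1) + 45*(1) = 1 = 1 ✓

s = -1, t = 1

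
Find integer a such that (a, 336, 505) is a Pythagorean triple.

a² = c² - b² = 505² - 336² = 255025 - 112896 = 142129
a = sqrt(142129) = 377

377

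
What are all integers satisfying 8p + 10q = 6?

Step 1: Compute gcd(8, 10) = 2.
Since 2 divides 6, solutions exist.

Step 2: Find a particular solution using extended Euclidean algorithm.
We get p₀ = -3, q₀ = 3.
Check: 8*-3 + 10*3 = 6 = 6 ✓

Step 3: Write the general solution.
p = -3 + (10/2)t = -3 + 5t
q = 3 - (8/2)t = 3 - 4t
for any integer t.

p = -3 + 5t, q = 3 - 4t for integer t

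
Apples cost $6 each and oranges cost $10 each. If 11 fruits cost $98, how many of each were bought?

Let a = apples, o = oranges.
a + o = 11
6a + 10o = 98
Substitute o = 11 - a:
6a + 10(11 - a) = 98
(6 - 10)a = 98 - 110
-4a = -12
a = 3, o = 11 - 3 = 8

Apples: 3, Oranges: 8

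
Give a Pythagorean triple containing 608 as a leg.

We need the other leg and hypotenuse such that 608² + x² = c².
Take x = 105, c = 617: 608² + 105² = 369664 + 11025 = 380689 = 617² ✓
Triple: (105, 608, 617)

(105, 608, 617)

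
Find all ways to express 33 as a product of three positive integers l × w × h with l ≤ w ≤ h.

Iterate l from 1 to ⌊33^(1/3)⌋. For each l dividing 33, iterate w ≥ l with w dividing 33/l, and set h = 33/(l·w).
Triples found (2): (1×1×33), (1×3×11)

(1×1×33), (1×3×11)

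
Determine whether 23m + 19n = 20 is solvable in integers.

Step 1: Compute gcd(23, 19).
gcd(23, 19) = 1

Step 2: Check divisibility.
Does 1 divide 20? 20 = 1 x 20, so yes.

By the theorem on linear Diophantine equations, 23m + 19n = 20 has integer solutions if and only if gcd(23, 19) divides 20. Since 1 | 20, solutions exist.

Yes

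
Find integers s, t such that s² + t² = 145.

We need to find integers s, t > 0 such that s² + t² = 145.
Trying s = 1: t² = 145 - 1² = 145 - 1 = 144
t = 12
Check: 1² + 12² = 1 + 144 = 145 ✓

145 = 1² + 12²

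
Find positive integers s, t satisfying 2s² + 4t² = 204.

Try small values of s and check whether (204 - 2s²)/4 is a perfect square.
s = 10: 2·10² = 200, so 4t² = 204 - 200 = 4, giving t² = 1, t = 1.
Check: 2·10² + 4·1² = 200 + 4 = 204 ✓

s = 10, t = 1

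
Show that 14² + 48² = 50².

Compute a² + b² = 14² + 48² = 196 + 2304 = 2500
Compute c² = 50² = 2500
Since 2500 = 2500, confirmed.

Yes, it is a Pythagorean triple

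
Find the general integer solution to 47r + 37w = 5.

Step 1: Compute gcd(47, 37) = 1.
Since 1 divides 5, solutions exist.

Step 2: Find a particular solution using extended Euclidean algorithm.
We get r₀ = -55, w₀ = 70.
Check: 47*-55 + 37*70 = 5 = 5 ✓

Step 3: Write the general solution.
r = -55 + (37/1)t = -55 + 37t
w = 70 - (47/1)t = 70 - 47t
for any integer t.

r = -55 + 37t, w = 70 - 47t for integer t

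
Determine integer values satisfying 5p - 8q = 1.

Step 1: Check solvability.
gcd(5, 8) = 1
Since 1 divides 1, solutions exist.

Step 2: Apply extended Euclidean algorithm to find gcd.
We find integers such that 5*x0 + 8*y0 = 1

Step 3: Scale the particular solution.
Multiply by 1/1 = 1:
p = -3, q = -2

Step 4: Verify.
5*(-3) - 8*(-2) = 1 = 1 ✓

p = -3, q = -2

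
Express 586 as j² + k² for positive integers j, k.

We need to find integers j, k > 0 such that j² + k² = 586.
Trying j = 15: k² = 586 - 15² = 586 - 225 = 361
k = 19
Check: 15² + 19² = 225 + 361 = 586 ✓

586 = 15² + 19²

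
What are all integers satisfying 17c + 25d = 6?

Step 1: Compute gcd(17, 25) = 1.
Since 1 divides 6, solutions exist.

Step 2: Find a particular solution using extended Euclidean algorithm.
We get c₀ = 18, d₀ = -12.
Check: 17*18 + 25*-12 = 6 = 6 ✓

Step 3: Write the general solution.
c = 18 + (25/1)t = 18 + 25t
d = -12 - (17/1)t = -12 - 17t
for any integer t.

c = 18 + 25t, d = -12 - 17t for integer t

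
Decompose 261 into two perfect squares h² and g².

We need to find integers h, g > 0 such that h² + g² = 261.
Trying h = 6: g² = 261 - 6² = 261 - 36 = 225
g = 15
Check: 6² + 15² = 36 + 225 = 261 ✓

261 = 6² + 15²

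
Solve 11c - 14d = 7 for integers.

Step 1: Check solvability.
gcd(11, 14) = 1
Since 1 divides 7, solutions exist.

Step 2: Apply extended Euclidean algorithm to find gcd.
We find integers such that 11*x0 + 14*y0 = 1

Step 3: Scale the particular solution.
Multiply by 7/1 = 7:
c = -35, d = -28

Step 4: Verify.
11*(-35) - 14*(-28) = 7 = 7 ✓

c = -35, d = -28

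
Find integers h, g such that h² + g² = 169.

We need to find integers h, g > 0 such that h² + g² = 169.
Trying h = 5: g² = 169 - 5² = 169 - 25 = 144
g = 12
Check: 5² + 12² = 25 + 144 = 169 ✓

169 = 5² + 12²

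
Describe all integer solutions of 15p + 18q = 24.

Step 1: Compute gcd(15, 18) = 3.
Since 3 divides 24, solutions exist.

Step 2: Find a particular solution using extended Euclidean algorithm.
We get p₀ = -8, q₀ = 8.
Check: 15*-8 + 18*8 = 24 = 24 ✓

Step 3: Write the general solution.
p = -8 + (18/3)t = -8 + 6t
q = 8 - (15/3)t = 8 - 5t
for any integer t.

p = -8 + 6t, q = 8 - 5t for integer t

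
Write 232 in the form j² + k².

We need to find integers j, k > 0 such that j² + k² = 232.
Trying j = 6: k² = 232 - 6² = 232 - 36 = 196
k = 14
Check: 6² + 14² = 36 + 196 = 232 ✓

232 = 6² + 14²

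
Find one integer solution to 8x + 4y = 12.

Step 1: Check solvability.
gcd(8, 4) = 4
Since 4 divides 12, solutions exist.

Step 2: Apply extended Euclidean algorithm to find gcd.
We find integers such that 8*x0 + 4*y0 = 4

Step 3: Scale the particular solution.
Multiply by 12/4 = 3:
x = 0, y = 3

Step 4: Verify.
8*(0) + 4*(3) = 12 = 12 ✓

x = 0, y = 3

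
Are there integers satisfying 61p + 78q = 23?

Step 1: Compute gcd(61, 78).
gcd(61, 78) = 1

Step 2: Check divisibility.
Does 1 divide 23? 23 = 1 x 23, so yes.

By the theorem on linear Diophantine equations, 61p + 78q = 23 has integer solutions if and only if gcd(61, 78) divides 23. Since 1 | 23, solutions exist.

Yes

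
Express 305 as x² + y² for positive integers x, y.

We need to find integers x, y > 0 such that x² + y² = 305.
Trying x = 4: y² = 305 - 4² = 305 - 16 = 289
y = 17
Check: 4² + 17² = 16 + 289 = 305 ✓

305 = 4² + 17²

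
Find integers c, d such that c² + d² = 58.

We need to find integers c, d > 0 such that c² + d² = 58.
Trying c = 3: d² = 58 - 3² = 58 - 9 = 49
d = 7
Check: 3² + 7² = 9 + 49 = 58 ✓

58 = 3² + 7²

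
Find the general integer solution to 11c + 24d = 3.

Step 1: Compute gcd(11, 24) = 1.
Since 1 divides 3, solutions exist.

Step 2: Find a particular solution using extended Euclidean algorithm.
We get c₀ = 33, d₀ = -15.
Check: 11*33 + 24*-15 = 3 = 3 ✓

Step 3: Write the general solution.
c = 33 + (24/1)t = 33 + 24t
d = -15 - (11/1)t = -15 - 11t
for any integer t.

c = 33 + 24t, d = -15 - 11t for integer t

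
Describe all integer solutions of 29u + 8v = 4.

Step 1: Compute gcd(29, 8) = 1.
Since 1 divides 4, solutions exist.

Step 2: Find a particular solution using extended Euclidean algorithm.
We get u₀ = -12, v₀ = 44.
Check: 29*-12 + 8*44 = 4 = 4 ✓

Step 3: Write the general solution.
u = -12 + (8/1)t = -12 + 8t
v = 44 - (29/1)t = 44 - 29t
for any integer t.

u = -12 + 8t, v = 44 - 29t for integer t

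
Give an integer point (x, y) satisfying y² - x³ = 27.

Try small integer x values and check whether x³ + 27 is a perfect square.
x = -3: x³ + 27 = -3³ + 27 = -27 + 27 = 0
Is 0 a perfect square? 0² = 0 ✓
So (x, y) = (-3, 0) is a solution.

x = -3, y = 0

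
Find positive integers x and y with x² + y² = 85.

We need to find integers x, y > 0 such that x² + y² = 85.
Trying x = 2: y² = 85 - 2² = 85 - 4 = 81
y = 9
Check: 2² + 9² = 4 + 81 = 85 ✓

85 = 2² + 9²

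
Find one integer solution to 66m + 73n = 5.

Step 1: Check solvability.
gcd(66, 73) = 1
Since 1 divides 5, solutions exist.

Step 2: Apply extended Euclidean algorithm to find gcd.
We find integers such that 66*x0 + 73*y0 = 1

Step 3: Scale the particular solution.
Multiply by 5/1 = 5:
m = -105, n = 95

Step 4: Verify.
66*(-105) + 73*(95) = 5 = 5 ✓

m = -105, n = 95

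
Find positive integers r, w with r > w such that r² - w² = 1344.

Factor: r² - w² = (r+w)(r-w) = 1344.
We need two factors of 1344 with the same parity.
Use r+w = 672 and r-w = 2 (product 672·2 = 1344).
Adding: 2r = 674, so r = 337.
Subtracting: 2w = 670, so w = 335.
Check: 337² - 335² = 113569 - 112225 = 1344 ✓

r = 337, w = 335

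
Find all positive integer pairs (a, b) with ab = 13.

The positive divisors of 13 are: 1, 13.
Each divisor d gives the pair (d, 13/d):
(1, 13), (13, 1)

(1, 13), (13, 1)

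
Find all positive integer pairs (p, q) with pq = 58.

The positive divisors of 58 are: 1, 2, 29, 58.
Each divisor d gives the pair (d, 58/d):
(1, 58), (2, 29), (29, 2), (58, 1)

(1, 58), (2, 29), (29, 2), (58, 1)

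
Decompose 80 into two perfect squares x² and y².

We need to find integers x, y > 0 such that x² + y² = 80.
Trying x = 4: y² = 80 - 4² = 80 - 16 = 64
y = 8
Check: 4² + 8² = 16 + 64 = 80 ✓

80 = 4² + 8²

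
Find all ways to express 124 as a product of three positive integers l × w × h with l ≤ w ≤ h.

Iterate l from 1 to ⌊124^(1/3)⌋. For each l dividing 124, iterate w ≥ l with w dividing 124/l, and set h = 124/(l·w).
Triples found (4): (1×1×124), (1×2×62), (1×4×31), (2×2×31)

(1×1×124), (1×2×62), (1×4×31), (2×2×31)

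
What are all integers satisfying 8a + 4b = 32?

Step 1: Compute gcd(8, 4) = 4.
Since 4 divides 32, solutions exist.

Step 2: Find a particular solution using extended Euclidean algorithm.
We get a₀ = 0, b₀ = 8.
Check: 8*0 + 4*8 = 32 = 32 ✓

Step 3: Write the general solution.
a = 0 + (4/4)t = 0 + 1t
b = 8 - (8/4)t = 8 - 2t
for any integer t.

a = 0 + 1t, b = 8 - 2t for integer t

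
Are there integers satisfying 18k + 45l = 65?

Step 1: Compute gcd(18, 45).
gcd(18, 45) = 9

Step 2: Check divisibility.
Does 9 divide 65? 65 = 9 x 7 + 2, so no.

By the theorem on linear Diophantine equations, 18k + 45l = 65 has integer solutions if and only if gcd(18, 45) divides 65. Since 9 does not divide 65, no solutions exist.

No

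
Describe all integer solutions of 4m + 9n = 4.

Step 1: Compute gcd(4, 9) = 1.
Since 1 divides 4, solutions exist.

Step 2: Find a particular solution using extended Euclidean algorithm.
We get m₀ = -8, n₀ = 4.
Check: 4*-8 + 9*4 = 4 = 4 ✓

Step 3: Write the general solution.
m = -8 + (9/1)t = -8 + 9t
n = 4 - (4/1)t = 4 - 4t
for any integer t.

m = -8 + 9t, n = 4 - 4t for integer t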